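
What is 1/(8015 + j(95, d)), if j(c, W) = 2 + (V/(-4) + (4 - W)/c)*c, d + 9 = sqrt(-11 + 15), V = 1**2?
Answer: 4/32017 ≈ 0.00012493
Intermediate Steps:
V = 1
d = -7 (d = -9 + sqrt(-11 + 15) = -9 + sqrt(4) = -9 + 2 = -7)
j(c, W) = 2 + c*(-1/4 + (4 - W)/c) (j(c, W) = 2 + (1/(-4) + (4 - W)/c)*c = 2 + (1*(-1/4) + (4 - W)/c)*c = 2 + (-1/4 + (4 - W)/c)*c = 2 + c*(-1/4 + (4 - W)/c))
1/(8015 + j(95, d)) = 1/(8015 + (6 - 1*(-7) - 1/4*95)) = 1/(8015 + (6 + 7 - 95/4)) = 1/(8015 - 43/4) = 1/(32017/4) = 4/32017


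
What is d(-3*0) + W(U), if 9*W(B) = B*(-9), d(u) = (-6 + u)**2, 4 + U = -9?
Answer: 49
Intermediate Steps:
U = -13 (U = -4 - 9 = -13)
W(B) = -B (W(B) = (B*(-9))/9 = (-9*B)/9 = -B)
d(-3*0) + W(U) = (-6 - 3*0)**2 - 1*(-13) = (-6 + 0)**2 + 13 = (-6)**2 + 13 = 36 + 13 = 49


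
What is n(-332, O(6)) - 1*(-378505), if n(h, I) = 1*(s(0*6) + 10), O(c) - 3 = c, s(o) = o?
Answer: 378515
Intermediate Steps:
O(c) = 3 + c
n(h, I) = 10 (n(h, I) = 1*(0*6 + 10) = 1*(0 + 10) = 1*10 = 10)
n(-332, O(6)) - 1*(-378505) = 10 - 1*(-378505) = 10 + 378505 = 378515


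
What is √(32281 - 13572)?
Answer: √18709 ≈ 136.78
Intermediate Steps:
√(32281 - 13572) = √18709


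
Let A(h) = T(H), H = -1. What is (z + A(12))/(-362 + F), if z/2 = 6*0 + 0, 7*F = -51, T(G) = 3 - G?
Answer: -28/2585 ≈ -0.010832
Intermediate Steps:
F = -51/7 (F = (⅐)*(-51) = -51/7 ≈ -7.2857)
z = 0 (z = 2*(6*0 + 0) = 2*(0 + 0) = 2*0 = 0)
A(h) = 4 (A(h) = 3 - 1*(-1) = 3 + 1 = 4)
(z + A(12))/(-362 + F) = (0 + 4)/(-362 - 51/7) = 4/(-2585/7) = 4*(-7/2585) = -28/2585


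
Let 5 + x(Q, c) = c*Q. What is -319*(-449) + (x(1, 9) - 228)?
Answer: 143007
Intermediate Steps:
x(Q, c) = -5 + Q*c (x(Q, c) = -5 + c*Q = -5 + Q*c)
-319*(-449) + (x(1, 9) - 228) = -319*(-449) + ((-5 + 1*9) - 228) = 143231 + ((-5 + 9) - 228) = 143231 + (4 - 228) = 143231 - 224 = 143007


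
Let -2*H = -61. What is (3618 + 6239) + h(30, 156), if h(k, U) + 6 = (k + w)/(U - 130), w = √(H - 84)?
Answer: 128078/13 + I*√214/52 ≈ 9852.2 + 0.28132*I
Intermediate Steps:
H = 61/2 (H = -½*(-61) = 61/2 ≈ 30.500)
w = I*√214/2 (w = √(61/2 - 84) = √(-107/2) = I*√214/2 ≈ 7.3144*I)
h(k, U) = -6 + (k + I*√214/2)/(-130 + U) (h(k, U) = -6 + (k + I*√214/2)/(U - 130) = -6 + (k + I*√214/2)/(-130 + U))
(3618 + 6239) + h(30, 156) = (3618 + 6239) + (780 + 30 - 6*156 + I*√214/2)/(-130 + 156) = 9857 + (780 + 30 - 936 + I*√214/2)/26 = 9857 + (-126 + I*√214/2)/26 = 9857 + (-63/13 + I*√214/52) = 128078/13 + I*√214/52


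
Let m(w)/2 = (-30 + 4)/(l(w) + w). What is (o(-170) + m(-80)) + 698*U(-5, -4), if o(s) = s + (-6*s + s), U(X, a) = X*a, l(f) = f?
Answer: 585613/40 ≈ 14640.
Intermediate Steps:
m(w) = -26/w (m(w) = 2*((-30 + 4)/(w + w)) = 2*(-26*1/(2*w)) = 2*(-13/w) = -26/w)
o(s) = -4*s (o(s) = s - 5*s = -4*s)
(o(-170) + m(-80)) + 698*U(-5, -4) = (-4*(-170) - 26/(-80)) + 698*(-5*(-4)) = (680 - 26*(-1/80)) + 698*20 = (680 + 13/40) + 13960 = 27213/40 + 13960 = 585613/40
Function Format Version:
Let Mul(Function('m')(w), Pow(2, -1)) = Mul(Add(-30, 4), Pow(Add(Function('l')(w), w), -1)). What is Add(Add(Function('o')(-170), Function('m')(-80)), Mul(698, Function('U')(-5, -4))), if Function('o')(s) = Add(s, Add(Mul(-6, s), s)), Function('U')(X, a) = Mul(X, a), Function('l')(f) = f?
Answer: Rational(585613, 40) ≈ 14640.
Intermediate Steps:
Function('m')(w) = Mul(-26, Pow(w, -1)) (Function('m')(w) = Mul(2, Mul(Add(-30, 4), Pow(Add(w, w), -1))) = Mul(2, Mul(-26, Pow(Mul(2, w), -1))) = Mul(2, Mul(-26, Mul(Rational(1, 2), Pow(w, -1)))) = Mul(2, Mul(-13, Pow(w, -1))) = Mul(-26, Pow(w, -1)))
Function('o')(s) = Mul(-4, s) (Function('o')(s) = Add(s, Mul(-5, s)) = Mul(-4, s))
Add(Add(Function('o')(-170), Function('m')(-80)), Mul(698, Function('U')(-5, -4))) = Add(Add(Mul(-4, -170), Mul(-26, Pow(-80, -1))), Mul(698, Mul(-5, -4))) = Add(Add(680, Mul(-26, Rational(-1, 80))), Mul(698, 20)) = Add(Add(680, Rational(13, 40)), 13960) = Add(Rational(27213, 40), 13960) = Rational(585613, 40)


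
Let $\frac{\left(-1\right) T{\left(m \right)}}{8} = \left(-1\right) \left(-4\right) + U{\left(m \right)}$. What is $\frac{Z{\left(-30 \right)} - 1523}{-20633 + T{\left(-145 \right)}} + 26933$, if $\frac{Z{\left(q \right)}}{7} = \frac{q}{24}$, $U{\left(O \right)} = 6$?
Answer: $\frac{202859913}{7532} \approx 26933.0$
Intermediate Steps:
$Z{\left(q \right)} = \frac{7 q}{24}$ ($Z{\left(q \right)} = 7 \frac{q}{24} = \frac{7 q}{24}$)
$T{\left(m \right)} = -80$ ($T{\left(m \right)} = - 8 \left(\left(-1\right) \left(-4\right) + 6\right) = - 8 \left(4 + 6\right) = \left(-8\right) 10 = -80$)
$\frac{Z{\left(-30 \right)} - 1523}{-20633 + T{\left(-145 \right)}} + 26933 = \frac{\frac{7}{24} \left(-30\right) - 1523}{-20633 - 80} + 26933 = \frac{- \frac{35}{4} - 1523}{-20713} + 26933 = \left(- \frac{6127}{4}\right) \left(- \frac{1}{20713}\right) + 26933 = \frac{557}{7532} + 26933 = \frac{202859913}{7532}$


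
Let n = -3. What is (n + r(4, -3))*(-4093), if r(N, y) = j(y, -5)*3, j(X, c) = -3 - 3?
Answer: 85953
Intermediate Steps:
j(X, c) = -6
r(N, y) = -18 (r(N, y) = -6*3 = -18)
(n + r(4, -3))*(-4093) = (-3 - 18)*(-4093) = -21*(-4093) = 85953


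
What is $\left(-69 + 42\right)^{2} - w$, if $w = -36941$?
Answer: $37670$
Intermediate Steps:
$\left(-69 + 42\right)^{2} - w = \left(-69 + 42\right)^{2} - -36941 = \left(-27\right)^{2} + 36941 = 729 + 36941 = 37670$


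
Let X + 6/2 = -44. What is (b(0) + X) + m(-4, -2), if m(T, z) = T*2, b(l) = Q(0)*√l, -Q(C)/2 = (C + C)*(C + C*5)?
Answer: -55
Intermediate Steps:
Q(C) = -24*C² (Q(C) = -2*(C + C)*(C + C*5) = -2*2*C*(C + 5*C) = -2*2*C*6*C = -24*C²)
b(l) = 0 (b(l) = (-24*0²)*√l = (-24*0)*√l = 0*√l = 0)
m(T, z) = 2*T
X = -47 (X = -3 - 44 = -47)
(b(0) + X) + m(-4, -2) = (0 - 47) + 2*(-4) = -47 - 8 = -55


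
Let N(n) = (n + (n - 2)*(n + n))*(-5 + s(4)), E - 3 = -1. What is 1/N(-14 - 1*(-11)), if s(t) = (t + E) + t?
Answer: 1/135 ≈ 0.0074074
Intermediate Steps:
E = 2 (E = 3 - 1 = 2)
s(t) = 2 + 2*t (s(t) = (t + 2) + t = (2 + t) + t = 2 + 2*t)
N(n) = 5*n + 10*n*(-2 + n) (N(n) = (n + (n - 2)*(n + n))*(-5 + (2 + 2*4)) = (n + (-2 + n)*(2*n))*(-5 + (2 + 8)) = (n + 2*n*(-2 + n))*(-5 + 10) = (n + 2*n*(-2 + n))*5 = 5*n + 10*n*(-2 + n))
1/N(-14 - 1*(-11)) = 1/(5*(-14 - 1*(-11))*(-3 + 2*(-14 - 1*(-11)))) = 1/(5*(-14 + 11)*(-3 + 2*(-14 + 11))) = 1/(5*(-3)*(-3 + 2*(-3))) = 1/(5*(-3)*(-3 - 6)) = 1/(5*(-3)*(-9)) = 1/135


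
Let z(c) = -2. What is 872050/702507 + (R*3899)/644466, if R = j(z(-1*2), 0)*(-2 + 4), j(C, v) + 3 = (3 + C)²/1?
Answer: 91841712688/75456979377 ≈ 1.2171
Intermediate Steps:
j(C, v) = -3 + (3 + C)² (j(C, v) = -3 + (3 + C)²/1 = -3 + (3 + C)²*1 = -3 + (3 + C)²)
R = -4 (R = (-3 + (3 - 2)²)*(-2 + 4) = (-3 + 1²)*2 = (-3 + 1)*2 = -2*2 = -4)
872050/702507 + (R*3899)/644466 = 872050/702507 - 4*3899/644466 = 872050*(1/702507) - 15596*1/644466 = 872050/702507 - 7798/322233 = 91841712688/75456979377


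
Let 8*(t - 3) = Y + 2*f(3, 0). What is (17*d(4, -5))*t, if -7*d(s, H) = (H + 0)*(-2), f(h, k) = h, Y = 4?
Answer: -1445/14 ≈ -103.21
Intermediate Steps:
d(s, H) = 2*H/7 (d(s, H) = -(H + 0)*(-2)/7 = -H*(-2)/7 = -(-2)*H/7 = 2*H/7)
t = 17/4 (t = 3 + (4 + 2*3)/8 = 3 + (4 + 6)/8 = 3 + (1/8)*10 = 3 + 5/4 = 17/4 ≈ 4.2500)
(17*d(4, -5))*t = (17*((2/7)*(-5)))*(17/4) = (17*(-10/7))*(17/4) = -170/7*17/4 = -1445/14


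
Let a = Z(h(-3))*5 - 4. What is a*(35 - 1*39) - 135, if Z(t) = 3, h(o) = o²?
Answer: -179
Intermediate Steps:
a = 11 (a = 3*5 - 4 = 15 - 4 = 11)
a*(35 - 1*39) - 135 = 11*(35 - 1*39) - 135 = 11*(35 - 39) - 135 = 11*(-4) - 135 = -44 - 135 = -179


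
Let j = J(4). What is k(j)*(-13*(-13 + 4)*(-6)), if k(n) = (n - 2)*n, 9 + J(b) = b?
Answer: -24570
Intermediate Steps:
J(b) = -9 + b
j = -5 (j = -9 + 4 = -5)
k(n) = n*(-2 + n) (k(n) = (-2 + n)*n = n*(-2 + n))
k(j)*(-13*(-13 + 4)*(-6)) = (-5*(-2 - 5))*(-13*(-13 + 4)*(-6)) = (-5*(-7))*(-13*(-9)*(-6)) = 35*(117*(-6)) = 35*(-702) = -24570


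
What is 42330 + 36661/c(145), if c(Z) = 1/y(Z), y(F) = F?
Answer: 5358175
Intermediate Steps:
c(Z) = 1/Z
42330 + 36661/c(145) = 42330 + 36661/(1/145) = 42330 + 36661*145 = 42330 + 5315845 = 5358175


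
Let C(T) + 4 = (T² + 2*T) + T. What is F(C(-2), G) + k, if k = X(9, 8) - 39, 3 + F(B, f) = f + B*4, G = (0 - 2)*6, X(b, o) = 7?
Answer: -71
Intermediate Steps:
C(T) = -4 + T² + 3*T (C(T) = -4 + ((T² + 2*T) + T) = -4 + (T² + 3*T) = -4 + T² + 3*T)
G = -12 (G = -2*6 = -12)
F(B, f) = -3 + f + 4*B (F(B, f) = -3 + (f + B*4) = -3 + (f + 4*B) = -3 + f + 4*B)
k = -32 (k = 7 - 39 = -32)
F(C(-2), G) + k = (-3 - 12 + 4*(-4 + (-2)² + 3*(-2))) - 32 = (-3 - 12 + 4*(-4 + 4 - 6)) - 32 = (-3 - 12 + 4*(-6)) - 32 = (-3 - 12 - 24) - 32 = -39 - 32 = -71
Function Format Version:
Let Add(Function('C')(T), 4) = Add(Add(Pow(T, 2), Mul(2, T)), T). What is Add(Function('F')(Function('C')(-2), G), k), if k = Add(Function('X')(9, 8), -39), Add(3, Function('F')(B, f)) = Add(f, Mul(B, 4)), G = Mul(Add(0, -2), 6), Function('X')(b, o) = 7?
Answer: -71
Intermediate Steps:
Function('C')(T) = Add(-4, Pow(T, 2), Mul(3, T)) (Function('C')(T) = Add(-4, Add(Add(Pow(T, 2), Mul(2, T)), T)) = Add(-4, Add(Pow(T, 2), Mul(3, T))) = Add(-4, Pow(T, 2), Mul(3, T)))
G = -12 (G = Mul(-2, 6) = -12)
Function('F')(B, f) = Add(-3, f, Mul(4, B)) (Function('F')(B, f) = Add(-3, Add(f, Mul(B, 4))) = Add(-3, Add(f, Mul(4, B))) = Add(-3, f, Mul(4, B)))
k = -32 (k = Add(7, -39) = -32)
Add(Function('F')(Function('C')(-2), G), k) = Add(Add(-3, -12, Mul(4, Add(-4, Pow(-2, 2), Mul(3, -2)))), -32) = Add(Add(-3, -12, Mul(4, Add(-4, 4, -6))), -32) = Add(Add(-3, -12, Mul(4, -6)), -32) = Add(Add(-3, -12, -24), -32) = Add(-39, -32) = -71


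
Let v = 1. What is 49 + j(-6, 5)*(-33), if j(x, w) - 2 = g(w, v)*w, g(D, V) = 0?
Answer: -17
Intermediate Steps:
j(x, w) = 2 (j(x, w) = 2 + 0*w = 2 + 0 = 2)
49 + j(-6, 5)*(-33) = 49 + 2*(-33) = 49 - 66 = -17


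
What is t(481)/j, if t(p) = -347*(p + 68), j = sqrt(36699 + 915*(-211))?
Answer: 63501*I*sqrt(17374)/17374 ≈ 481.76*I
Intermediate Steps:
j = 3*I*sqrt(17374) (j = sqrt(36699 - 193065) = sqrt(-156366) = 3*I*sqrt(17374) ≈ 395.43*I)
t(p) = -23596 - 347*p (t(p) = -347*(68 + p) = -23596 - 347*p)
t(481)/j = (-23596 - 347*481)/((3*I*sqrt(17374))) = (-23596 - 166907)*(-I*sqrt(17374)/52122) = -(-63501)*I*sqrt(17374)/17374 = 63501*I*sqrt(17374)/17374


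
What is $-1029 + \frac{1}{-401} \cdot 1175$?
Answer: $- \frac{413804}{401} \approx -1031.9$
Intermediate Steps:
$-1029 + \frac{1}{-401} \cdot 1175 = -1029 - \frac{1175}{401} = - \frac{413804}{401}$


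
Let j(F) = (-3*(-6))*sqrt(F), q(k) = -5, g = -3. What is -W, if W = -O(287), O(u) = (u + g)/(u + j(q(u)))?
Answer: 81508/83989 - 5112*I*sqrt(5)/83989 ≈ 0.97046 - 0.1361*I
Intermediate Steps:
j(F) = 18*sqrt(F)
O(u) = (-3 + u)/(u + 18*I*sqrt(5)) (O(u) = (u - 3)/(u + 18*sqrt(-5)) = (-3 + u)/(u + 18*(I*sqrt(5))) = (-3 + u)/(u + 18*I*sqrt(5)))
W = -284/(287 + 18*I*sqrt(5)) (W = -(-3 + 287)/(287 + 18*I*sqrt(5)) = -284/(287 + 18*I*sqrt(5)) ≈ -0.97046 + 0.1361*I)
-W = -(-81508/83989 + 5112*I*sqrt(5)/83989) = 81508/83989 - 5112*I*sqrt(5)/83989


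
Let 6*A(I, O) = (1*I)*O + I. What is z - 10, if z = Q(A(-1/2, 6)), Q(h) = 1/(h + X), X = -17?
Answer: -2122/211 ≈ -10.057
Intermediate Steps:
A(I, O) = I/6 + I*O/6 (A(I, O) = ((1*I)*O + I)/6 = (I*O + I)/6 = (I + I*O)/6 = I/6 + I*O/6)
Q(h) = 1/(-17 + h) (Q(h) = 1/(h - 17) = 1/(-17 + h))
z = -12/211 (z = 1/(-17 + (-1/2)*(1 + 6)/6) = 1/(-17 + (⅙)*(-1*½)*7) = 1/(-17 + (⅙)*(-½)*7) = 1/(-17 - 7/12) = 1/(-211/12) = -12/211 ≈ -0.056872)
z - 10 = -12/211 - 10 = -2122/211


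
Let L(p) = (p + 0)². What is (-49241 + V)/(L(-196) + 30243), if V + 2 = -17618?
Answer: -66861/68659 ≈ -0.97381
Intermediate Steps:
L(p) = p²
V = -17620 (V = -2 - 17618 = -17620)
(-49241 + V)/(L(-196) + 30243) = (-49241 - 17620)/((-196)² + 30243) = -66861/(38416 + 30243) = -66861/68659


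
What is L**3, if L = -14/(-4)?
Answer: 343/8 ≈ 42.875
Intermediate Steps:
L = 7/2 (L = -14*(-1/4) = 7/2 ≈ 3.5000)
L**3 = (7/2)**3 = 343/8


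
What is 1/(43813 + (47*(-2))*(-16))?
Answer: 1/45317 ≈ 2.2067e-5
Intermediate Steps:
1/(43813 + (47*(-2))*(-16)) = 1/(43813 - 94*(-16)) = 1/(43813 + 1504) = 1/45317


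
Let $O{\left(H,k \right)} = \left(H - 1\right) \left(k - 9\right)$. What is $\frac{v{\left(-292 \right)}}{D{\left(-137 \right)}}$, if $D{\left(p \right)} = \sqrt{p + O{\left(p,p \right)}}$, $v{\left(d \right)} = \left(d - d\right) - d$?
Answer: $\frac{292 \sqrt{20011}}{20011} \approx 2.0642$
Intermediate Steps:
$O{\left(H,k \right)} = \left(-1 + H\right) \left(-9 + k\right)$
$v{\left(d \right)} = - d$ ($v{\left(d \right)} = 0 - d = - d$)
$D{\left(p \right)} = \sqrt{9 + p^{2} - 9 p}$ ($D{\left(p \right)} = \sqrt{p + \left(9 - p - 9 p + p p\right)} = \sqrt{p + \left(9 - p - 9 p + p^{2}\right)} = \sqrt{p + \left(9 + p^{2} - 10 p\right)} = \sqrt{9 + p^{2} - 9 p}$)
$\frac{v{\left(-292 \right)}}{D{\left(-137 \right)}} = \frac{\left(-1\right) \left(-292\right)}{\sqrt{9 + \left(-137\right)^{2} - -1233}} = \frac{292}{\sqrt{9 + 18769 + 1233}} = \frac{292}{\sqrt{20011}} = 292 \frac{\sqrt{20011}}{20011} = \frac{292 \sqrt{20011}}{20011}$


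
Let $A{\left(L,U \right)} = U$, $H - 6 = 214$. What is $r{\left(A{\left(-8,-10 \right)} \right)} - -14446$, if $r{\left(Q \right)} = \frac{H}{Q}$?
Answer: $14424$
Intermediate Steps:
$H = 220$ ($H = 6 + 214 = 220$)
$r{\left(Q \right)} = \frac{220}{Q}$
$r{\left(A{\left(-8,-10 \right)} \right)} - -14446 = \frac{220}{-10} - -14446 = 220 \left(- \frac{1}{10}\right) + 14446 = -22 + 14446 = 14424$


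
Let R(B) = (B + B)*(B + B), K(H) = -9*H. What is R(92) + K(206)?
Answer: 32002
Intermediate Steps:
R(B) = 4*B**2 (R(B) = (2*B)*(2*B) = 4*B**2)
R(92) + K(206) = 4*92**2 - 9*206 = 4*8464 - 1854 = 33856 - 1854 = 32002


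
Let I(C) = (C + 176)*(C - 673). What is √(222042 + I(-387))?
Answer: √445702 ≈ 667.61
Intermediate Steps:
I(C) = (-673 + C)*(176 + C) (I(C) = (176 + C)*(-673 + C) = (-673 + C)*(176 + C))
√(222042 + I(-387)) = √(222042 + (-118448 + (-387)² - 497*(-387))) = √(222042 + (-118448 + 149769 + 192339)) = √(222042 + 223660) = √445702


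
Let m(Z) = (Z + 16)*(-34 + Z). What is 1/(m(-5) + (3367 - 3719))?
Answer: -1/781 ≈ -0.0012804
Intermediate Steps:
m(Z) = (-34 + Z)*(16 + Z) (m(Z) = (16 + Z)*(-34 + Z) = (-34 + Z)*(16 + Z))
1/(m(-5) + (3367 - 3719)) = 1/((-544 + (-5)**2 - 18*(-5)) + (3367 - 3719)) = 1/((-544 + 25 + 90) - 352) = 1/(-429 - 352) = 1/(-781) = -1/781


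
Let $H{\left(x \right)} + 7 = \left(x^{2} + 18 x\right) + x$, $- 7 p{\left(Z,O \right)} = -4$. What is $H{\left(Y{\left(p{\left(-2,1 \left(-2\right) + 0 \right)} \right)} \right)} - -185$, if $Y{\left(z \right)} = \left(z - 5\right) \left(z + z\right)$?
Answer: $\frac{257994}{2401} \approx 107.45$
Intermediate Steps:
$p{\left(Z,O \right)} = \frac{4}{7}$ ($p{\left(Z,O \right)} = \left(- \frac{1}{7}\right) \left(-4\right) = \frac{4}{7}$)
$Y{\left(z \right)} = 2 z \left(-5 + z\right)$ ($Y{\left(z \right)} = \left(-5 + z\right) 2 z = 2 z \left(-5 + z\right)$)
$H{\left(x \right)} = -7 + x^{2} + 19 x$ ($H{\left(x \right)} = -7 + \left(\left(x^{2} + 18 x\right) + x\right) = -7 + \left(x^{2} + 19 x\right) = -7 + x^{2} + 19 x$)
$H{\left(Y{\left(p{\left(-2,1 \left(-2\right) + 0 \right)} \right)} \right)} - -185 = \left(-7 + \left(2 \cdot \frac{4}{7} \left(-5 + \frac{4}{7}\right)\right)^{2} + 19 \cdot 2 \cdot \frac{4}{7} \left(-5 + \frac{4}{7}\right)\right) - -185 = \left(-7 + \left(2 \cdot \frac{4}{7} \left(- \frac{31}{7}\right)\right)^{2} + 19 \cdot 2 \cdot \frac{4}{7} \left(- \frac{31}{7}\right)\right) + 185 = \left(-7 + \left(- \frac{248}{49}\right)^{2} + 19 \left(- \frac{248}{49}\right)\right) + 185 = \left(-7 + \frac{61504}{2401} - \frac{4712}{49}\right) + 185 = - \frac{186191}{2401} + 185 = \frac{257994}{2401}$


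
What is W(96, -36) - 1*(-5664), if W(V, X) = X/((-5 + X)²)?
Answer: 9521148/1681 ≈ 5664.0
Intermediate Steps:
W(V, X) = X/(-5 + X)²
W(96, -36) - 1*(-5664) = -36/(-5 - 36)² - 1*(-5664) = -36/(-41)² + 5664 = -36*1/1681 + 5664 = -36/1681 + 5664 = 9521148/1681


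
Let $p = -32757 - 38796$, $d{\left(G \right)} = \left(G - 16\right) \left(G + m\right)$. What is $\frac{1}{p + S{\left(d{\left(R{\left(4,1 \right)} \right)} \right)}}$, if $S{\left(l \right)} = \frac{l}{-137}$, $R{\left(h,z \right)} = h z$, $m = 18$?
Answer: $- \frac{137}{9802497} \approx -1.3976 \cdot 10^{-5}$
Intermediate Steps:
$d{\left(G \right)} = \left(-16 + G\right) \left(18 + G\right)$ ($d{\left(G \right)} = \left(G - 16\right) \left(G + 18\right) = \left(-16 + G\right) \left(18 + G\right)$)
$S{\left(l \right)} = - \frac{l}{137}$ ($S{\left(l \right)} = l \left(- \frac{1}{137}\right) = - \frac{l}{137}$)
$p = -71553$
$\frac{1}{p + S{\left(d{\left(R{\left(4,1 \right)} \right)} \right)}} = \frac{1}{-71553 - \frac{-288 + \left(4 \cdot 1\right)^{2} + 2 \cdot 4 \cdot 1}{137}} = \frac{1}{-71553 - \frac{-288 + 4^{2} + 2 \cdot 4}{137}} = \frac{1}{-71553 - \frac{-288 + 16 + 8}{137}} = \frac{1}{-71553 - - \frac{264}{137}} = \frac{1}{-71553 + \frac{264}{137}} = \frac{1}{- \frac{9802497}{137}} = - \frac{137}{9802497}$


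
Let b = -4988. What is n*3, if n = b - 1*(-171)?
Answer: -14451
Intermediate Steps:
n = -4817 (n = -4988 - 1*(-171) = -4988 + 171 = -4817)
n*3 = -4817*3 = -14451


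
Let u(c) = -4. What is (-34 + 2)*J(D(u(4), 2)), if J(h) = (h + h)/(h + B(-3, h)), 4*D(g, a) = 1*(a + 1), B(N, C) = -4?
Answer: 192/13 ≈ 14.769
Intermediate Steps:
D(g, a) = ¼ + a/4 (D(g, a) = (1*(a + 1))/4 = (1*(1 + a))/4 = (1 + a)/4 = ¼ + a/4)
J(h) = 2*h/(-4 + h) (J(h) = (h + h)/(h - 4) = (2*h)/(-4 + h) = 2*h/(-4 + h))
(-34 + 2)*J(D(u(4), 2)) = (-34 + 2)*(2*(¼ + (¼)*2)/(-4 + (¼ + (¼)*2))) = -64*(¼ + ½)/(-4 + (¼ + ½)) = -64*3/(4*(-4 + ¾)) = -64*3/(4*(-13/4)) = -64*3*(-4)/(4*13) = -32*(-6/13) = 192/13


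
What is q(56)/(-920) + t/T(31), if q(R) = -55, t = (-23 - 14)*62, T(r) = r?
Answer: -13605/184 ≈ -73.940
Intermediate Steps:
t = -2294 (t = -37*62 = -2294)
q(56)/(-920) + t/T(31) = -55/(-920) - 2294/31 = -55*(-1/920) - 2294*1/31 = 11/184 - 74 = -13605/184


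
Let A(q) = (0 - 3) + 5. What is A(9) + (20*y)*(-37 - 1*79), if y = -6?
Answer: 13922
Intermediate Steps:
A(q) = 2 (A(q) = -3 + 5 = 2)
A(9) + (20*y)*(-37 - 1*79) = 2 + (20*(-6))*(-37 - 1*79) = 2 - 120*(-37 - 79) = 2 - 120*(-116) = 2 + 13920 = 13922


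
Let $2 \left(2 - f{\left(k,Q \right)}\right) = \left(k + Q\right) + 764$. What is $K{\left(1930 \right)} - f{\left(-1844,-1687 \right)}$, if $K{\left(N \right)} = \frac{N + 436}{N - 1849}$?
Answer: $- \frac{219719}{162} \approx -1356.3$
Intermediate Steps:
$f{\left(k,Q \right)} = -380 - \frac{Q}{2} - \frac{k}{2}$ ($f{\left(k,Q \right)} = 2 - \frac{\left(k + Q\right) + 764}{2} = 2 - \frac{\left(Q + k\right) + 764}{2} = 2 - \frac{764 + Q + k}{2} = 2 - \left(382 + \frac{Q}{2} + \frac{k}{2}\right) = -380 - \frac{Q}{2} - \frac{k}{2}$)
$K{\left(N \right)} = \frac{436 + N}{-1849 + N}$
$K{\left(1930 \right)} - f{\left(-1844,-1687 \right)} = \frac{436 + 1930}{-1849 + 1930} - \left(-380 - - \frac{1687}{2} - -922\right) = \frac{1}{81} \cdot 2366 - \left(-380 + \frac{1687}{2} + 922\right) = \frac{1}{81} \cdot 2366 - \frac{2771}{2} = \frac{2366}{81} - \frac{2771}{2} = - \frac{219719}{162}$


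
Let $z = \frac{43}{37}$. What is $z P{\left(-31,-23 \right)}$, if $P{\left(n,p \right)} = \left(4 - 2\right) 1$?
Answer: $\frac{86}{37} \approx 2.3243$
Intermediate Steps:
$z = \frac{43}{37}$ ($z = 43 \cdot \frac{1}{37} = \frac{43}{37} \approx 1.1622$)
$P{\left(n,p \right)} = 2$ ($P{\left(n,p \right)} = 2 \cdot 1 = 2$)
$z P{\left(-31,-23 \right)} = \frac{43}{37} \cdot 2 = \frac{86}{37}$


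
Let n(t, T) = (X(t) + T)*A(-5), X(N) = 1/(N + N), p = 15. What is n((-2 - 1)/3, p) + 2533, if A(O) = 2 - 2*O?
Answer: 2707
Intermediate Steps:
X(N) = 1/(2*N)
n(t, T) = 6/t + 12*T (n(t, T) = (1/(2*t) + T)*(2 - 2*(-5)) = (T + 1/(2*t))*(2 + 10) = (T + 1/(2*t))*12 = 6/t + 12*T)
n((-2 - 1)/3, p) + 2533 = (6/(((-2 - 1)/3)) + 12*15) + 2533 = (6/(((⅓)*(-3))) + 180) + 2533 = (6/(-1) + 180) + 2533 = (6*(-1) + 180) + 2533 = (-6 + 180) + 2533 = 174 + 2533 = 2707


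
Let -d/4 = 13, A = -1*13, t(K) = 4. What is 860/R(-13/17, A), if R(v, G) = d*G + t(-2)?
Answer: 43/34 ≈ 1.2647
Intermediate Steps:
A = -13
d = -52 (d = -4*13 = -52)
R(v, G) = 4 - 52*G (R(v, G) = -52*G + 4 = 4 - 52*G)
860/R(-13/17, A) = 860/(4 - 52*(-13)) = 860/(4 + 676) = 860/680 = 860*(1/680) = 43/34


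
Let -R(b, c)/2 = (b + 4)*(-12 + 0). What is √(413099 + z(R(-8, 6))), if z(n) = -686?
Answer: √412413 ≈ 642.19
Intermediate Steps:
R(b, c) = 96 + 24*b (R(b, c) = -2*(b + 4)*(-12 + 0) = -2*(4 + b)*(-12) = -2*(-48 - 12*b) = 96 + 24*b)
√(413099 + z(R(-8, 6))) = √(413099 - 686) = √412413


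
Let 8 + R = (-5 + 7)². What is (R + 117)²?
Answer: 12769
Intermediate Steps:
R = -4 (R = -8 + (-5 + 7)² = -8 + 2² = -8 + 4 = -4)
(R + 117)² = (-4 + 117)² = 113² = 12769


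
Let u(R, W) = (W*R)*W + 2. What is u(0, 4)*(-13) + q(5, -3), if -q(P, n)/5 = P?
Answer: -51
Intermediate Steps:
u(R, W) = 2 + R*W² (u(R, W) = (R*W)*W + 2 = R*W² + 2 = 2 + R*W²)
q(P, n) = -5*P
u(0, 4)*(-13) + q(5, -3) = (2 + 0*4²)*(-13) - 5*5 = (2 + 0*16)*(-13) - 25 = (2 + 0)*(-13) - 25 = 2*(-13) - 25 = -26 - 25 = -51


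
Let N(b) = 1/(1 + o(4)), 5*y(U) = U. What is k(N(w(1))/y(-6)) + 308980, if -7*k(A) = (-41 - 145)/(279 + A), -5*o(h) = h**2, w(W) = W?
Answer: 39880987816/129073 ≈ 3.0898e+5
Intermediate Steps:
y(U) = U/5
o(h) = -h**2/5
N(b) = -5/11 (N(b) = 1/(1 - 1/5*4**2) = 1/(1 - 1/5*16) = 1/(1 - 16/5) = 1/(-11/5) = -5/11)
k(A) = 186/(7*(279 + A)) (k(A) = -(-41 - 145)/(7*(279 + A)) = -(-186)/(7*(279 + A)) = 186/(7*(279 + A)))
k(N(w(1))/y(-6)) + 308980 = 186/(7*(279 - 5/(11*((1/5)*(-6))))) + 308980 = 186/(7*(279 - 5/(11*(-6/5)))) + 308980 = 186/(7*(279 - 5/11*(-5/6))) + 308980 = 186/(7*(279 + 25/66)) + 308980 = 186/(7*(18439/66)) + 308980 = (186/7)*(66/18439) + 308980 = 12276/129073 + 308980 = 39880987816/129073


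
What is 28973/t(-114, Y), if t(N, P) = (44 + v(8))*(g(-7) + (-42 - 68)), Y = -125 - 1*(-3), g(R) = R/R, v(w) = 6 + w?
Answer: -28973/6322 ≈ -4.5829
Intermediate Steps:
g(R) = 1
Y = -122 (Y = -125 + 3 = -122)
t(N, P) = -6322 (t(N, P) = (44 + (6 + 8))*(1 + (-42 - 68)) = (44 + 14)*(1 - 110) = 58*(-109) = -6322)
28973/t(-114, Y) = 28973/(-6322) = 28973*(-1/6322) = -28973/6322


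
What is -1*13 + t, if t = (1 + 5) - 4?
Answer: -11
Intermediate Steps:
t = 2 (t = 6 - 4 = 2)
-1*13 + t = -1*13 + 2 = -13 + 2 = -11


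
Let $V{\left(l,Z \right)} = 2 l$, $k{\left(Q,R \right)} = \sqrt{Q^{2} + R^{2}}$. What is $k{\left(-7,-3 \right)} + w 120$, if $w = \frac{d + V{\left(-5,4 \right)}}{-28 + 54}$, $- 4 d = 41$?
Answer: $- \frac{1215}{13} + \sqrt{58} \approx -85.846$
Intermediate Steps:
$d = - \frac{41}{4}$ ($d = \left(- \frac{1}{4}\right) 41 = - \frac{41}{4} \approx -10.25$)
$w = - \frac{81}{104}$ ($w = \frac{- \frac{41}{4} + 2 \left(-5\right)}{-28 + 54} = \frac{- \frac{41}{4} - 10}{26} = \left(- \frac{81}{4}\right) \frac{1}{26} = - \frac{81}{104} \approx -0.77885$)
$k{\left(-7,-3 \right)} + w 120 = \sqrt{\left(-7\right)^{2} + \left(-3\right)^{2}} - \frac{1215}{13} = \sqrt{49 + 9} - \frac{1215}{13} = \sqrt{58} - \frac{1215}{13} = - \frac{1215}{13} + \sqrt{58}$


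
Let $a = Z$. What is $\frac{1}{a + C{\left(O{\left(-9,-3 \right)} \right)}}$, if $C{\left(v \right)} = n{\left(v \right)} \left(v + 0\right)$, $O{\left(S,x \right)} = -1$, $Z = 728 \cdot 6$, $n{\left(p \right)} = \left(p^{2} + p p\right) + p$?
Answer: $\frac{1}{4367} \approx 0.00022899$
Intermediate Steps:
$n{\left(p \right)} = p + 2 p^{2}$ ($n{\left(p \right)} = \left(p^{2} + p^{2}\right) + p = 2 p^{2} + p = p + 2 p^{2}$)
$Z = 4368$
$C{\left(v \right)} = v^{2} \left(1 + 2 v\right)$ ($C{\left(v \right)} = v \left(1 + 2 v\right) \left(v + 0\right) = v \left(1 + 2 v\right) v = v^{2} \left(1 + 2 v\right)$)
$a = 4368$
$\frac{1}{a + C{\left(O{\left(-9,-3 \right)} \right)}} = \frac{1}{4368 + \left(-1\right)^{2} \left(1 + 2 \left(-1\right)\right)} = \frac{1}{4368 + 1 \left(1 - 2\right)} = \frac{1}{4368 + 1 \left(-1\right)} = \frac{1}{4368 - 1} = \frac{1}{4367}$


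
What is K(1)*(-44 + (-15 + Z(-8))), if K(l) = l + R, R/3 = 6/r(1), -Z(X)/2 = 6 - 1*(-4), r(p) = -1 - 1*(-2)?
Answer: -1501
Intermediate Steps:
r(p) = 1 (r(p) = -1 + 2 = 1)
Z(X) = -20 (Z(X) = -2*(6 - 1*(-4)) = -2*(6 + 4) = -2*10 = -20)
R = 18 (R = 3*(6/1) = 3*(6*1) = 3*6 = 18)
K(l) = 18 + l (K(l) = l + 18 = 18 + l)
K(1)*(-44 + (-15 + Z(-8))) = (18 + 1)*(-44 + (-15 - 20)) = 19*(-44 - 35) = 19*(-79) = -1501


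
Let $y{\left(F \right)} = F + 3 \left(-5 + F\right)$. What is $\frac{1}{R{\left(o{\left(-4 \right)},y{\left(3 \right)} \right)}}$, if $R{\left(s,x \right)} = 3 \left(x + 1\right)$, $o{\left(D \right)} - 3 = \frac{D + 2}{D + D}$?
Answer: $- \frac{1}{6} \approx -0.16667$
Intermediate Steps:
$o{\left(D \right)} = 3 + \frac{2 + D}{2 D}$ ($o{\left(D \right)} = 3 + \frac{D + 2}{D + D} = 3 + \frac{2 + D}{2 D}$)
$y{\left(F \right)} = -15 + 4 F$ ($y{\left(F \right)} = F + \left(-15 + 3 F\right) = -15 + 4 F$)
$R{\left(s,x \right)} = 3 + 3 x$ ($R{\left(s,x \right)} = 3 \left(1 + x\right) = 3 + 3 x$)
$\frac{1}{R{\left(o{\left(-4 \right)},y{\left(3 \right)} \right)}} = \frac{1}{3 + 3 \left(-15 + 4 \cdot 3\right)} = \frac{1}{3 + 3 \left(-15 + 12\right)} = \frac{1}{3 + 3 \left(-3\right)} = \frac{1}{3 - 9} = \frac{1}{-6} = - \frac{1}{6}$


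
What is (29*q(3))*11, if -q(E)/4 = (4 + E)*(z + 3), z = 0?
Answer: -26796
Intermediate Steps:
q(E) = -48 - 12*E (q(E) = -4*(4 + E)*(0 + 3) = -4*(4 + E)*3 = -4*(12 + 3*E) = -48 - 12*E)
(29*q(3))*11 = (29*(-48 - 12*3))*11 = (29*(-48 - 36))*11 = (29*(-84))*11 = -2436*11 = -26796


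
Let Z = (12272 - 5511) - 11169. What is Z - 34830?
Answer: -39238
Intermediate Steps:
Z = -4408 (Z = 6761 - 11169 = -4408)
Z - 34830 = -4408 - 34830 = -39238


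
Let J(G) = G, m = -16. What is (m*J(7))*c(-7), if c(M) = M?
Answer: 784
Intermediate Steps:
(m*J(7))*c(-7) = -16*7*(-7) = -112*(-7) = 784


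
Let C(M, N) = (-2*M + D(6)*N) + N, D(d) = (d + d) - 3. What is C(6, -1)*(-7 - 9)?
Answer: 352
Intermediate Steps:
D(d) = -3 + 2*d (D(d) = 2*d - 3 = -3 + 2*d)
C(M, N) = -2*M + 10*N (C(M, N) = (-2*M + (-3 + 2*6)*N) + N = (-2*M + (-3 + 12)*N) + N = (-2*M + 9*N) + N = -2*M + 10*N)
C(6, -1)*(-7 - 9) = (-2*6 + 10*(-1))*(-7 - 9) = (-12 - 10)*(-16) = -22*(-16) = 352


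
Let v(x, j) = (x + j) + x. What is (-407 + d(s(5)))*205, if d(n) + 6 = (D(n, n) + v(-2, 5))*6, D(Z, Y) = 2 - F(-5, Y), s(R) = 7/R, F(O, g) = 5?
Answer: -87125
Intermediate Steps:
v(x, j) = j + 2*x (v(x, j) = (j + x) + x = j + 2*x)
D(Z, Y) = -3 (D(Z, Y) = 2 - 1*5 = 2 - 5 = -3)
d(n) = -18 (d(n) = -6 + (-3 + (5 + 2*(-2)))*6 = -6 + (-3 + (5 - 4))*6 = -6 + (-3 + 1)*6 = -6 - 2*6 = -6 - 12 = -18)
(-407 + d(s(5)))*205 = (-407 - 18)*205 = -425*205 = -87125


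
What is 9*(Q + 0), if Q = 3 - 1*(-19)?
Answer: 198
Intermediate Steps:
Q = 22 (Q = 3 + 19 = 22)
9*(Q + 0) = 9*(22 + 0) = 9*22 = 198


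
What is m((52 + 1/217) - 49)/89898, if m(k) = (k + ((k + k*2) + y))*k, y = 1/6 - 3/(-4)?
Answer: 5490329/12699620766 ≈ 0.00043232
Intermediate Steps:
y = 11/12 (y = 1*(⅙) - 3*(-¼) = ⅙ + ¾ = 11/12 ≈ 0.91667)
m(k) = k*(11/12 + 4*k) (m(k) = (k + ((k + k*2) + 11/12))*k = (k + ((k + 2*k) + 11/12))*k = (k + (3*k + 11/12))*k = (k + (11/12 + 3*k))*k = (11/12 + 4*k)*k = k*(11/12 + 4*k))
m((52 + 1/217) - 49)/89898 = (((52 + 1/217) - 49)*(11 + 48*((52 + 1/217) - 49))/12)/89898 = (((52 + 1/217) - 49)*(11 + 48*((52 + 1/217) - 49))/12)*(1/89898) = ((11285/217 - 49)*(11 + 48*(11285/217 - 49))/12)*(1/89898) = ((1/12)*(652/217)*(11 + 48*(652/217)))*(1/89898) = ((1/12)*(652/217)*(11 + 31296/217))*(1/89898) = ((1/12)*(652/217)*(33683/217))*(1/89898) = (5490329/141267)*(1/89898) = 5490329/12699620766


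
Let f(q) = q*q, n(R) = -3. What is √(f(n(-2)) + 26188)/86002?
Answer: √26197/86002 ≈ 0.0018820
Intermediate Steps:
f(q) = q²
√(f(n(-2)) + 26188)/86002 = √((-3)² + 26188)/86002 = √(9 + 26188)*(1/86002) = √26197*(1/86002) = √26197/86002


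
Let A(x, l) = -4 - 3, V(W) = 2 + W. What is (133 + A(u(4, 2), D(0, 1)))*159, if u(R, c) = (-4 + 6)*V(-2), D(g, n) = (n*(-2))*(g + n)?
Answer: 20034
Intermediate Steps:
D(g, n) = -2*n*(g + n) (D(g, n) = (-2*n)*(g + n) = -2*n*(g + n))
u(R, c) = 0 (u(R, c) = (-4 + 6)*(2 - 2) = 2*0 = 0)
A(x, l) = -7
(133 + A(u(4, 2), D(0, 1)))*159 = (133 - 7)*159 = 126*159 = 20034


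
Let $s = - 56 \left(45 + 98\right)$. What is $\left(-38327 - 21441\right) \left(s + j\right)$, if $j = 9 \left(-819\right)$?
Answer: $919172072$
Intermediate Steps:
$j = -7371$
$s = -8008$ ($s = \left(-56\right) 143 = -8008$)
$\left(-38327 - 21441\right) \left(s + j\right) = \left(-38327 - 21441\right) \left(-8008 - 7371\right) = \left(-59768\right) \left(-15379\right) = 919172072$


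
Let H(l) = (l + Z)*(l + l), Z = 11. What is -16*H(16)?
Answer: -13824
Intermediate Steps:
H(l) = 2*l*(11 + l) (H(l) = (l + 11)*(l + l) = (11 + l)*(2*l) = 2*l*(11 + l))
-16*H(16) = -32*16*(11 + 16) = -32*16*27 = -16*864 = -13824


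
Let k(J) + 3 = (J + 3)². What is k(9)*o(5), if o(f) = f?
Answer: 705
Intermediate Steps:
k(J) = -3 + (3 + J)² (k(J) = -3 + (J + 3)² = -3 + (3 + J)²)
k(9)*o(5) = (-3 + (3 + 9)²)*5 = (-3 + 12²)*5 = (-3 + 144)*5 = 141*5 = 705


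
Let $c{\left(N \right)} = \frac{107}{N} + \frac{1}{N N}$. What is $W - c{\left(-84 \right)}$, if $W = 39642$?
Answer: $\frac{279722939}{7056} \approx 39643.0$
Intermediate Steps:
$c{\left(N \right)} = \frac{1}{N^{2}} + \frac{107}{N}$ ($c{\left(N \right)} = \frac{107}{N} + \frac{1}{N^{2}} = \frac{1}{N^{2}} + \frac{107}{N}$)
$W - c{\left(-84 \right)} = 39642 - \frac{1 + 107 \left(-84\right)}{7056} = 39642 - \frac{1 - 8988}{7056} = 39642 - \frac{1}{7056} \left(-8987\right) = 39642 - - \frac{8987}{7056} = 39642 + \frac{8987}{7056} = \frac{279722939}{7056}$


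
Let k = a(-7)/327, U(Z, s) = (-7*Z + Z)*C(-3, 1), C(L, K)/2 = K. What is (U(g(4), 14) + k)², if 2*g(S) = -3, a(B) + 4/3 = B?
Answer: 310922689/962361 ≈ 323.08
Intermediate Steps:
a(B) = -4/3 + B
C(L, K) = 2*K
g(S) = -3/2 (g(S) = (½)*(-3) = -3/2)
U(Z, s) = -12*Z (U(Z, s) = (-7*Z + Z)*(2*1) = -6*Z*2 = -12*Z)
k = -25/981 (k = (-4/3 - 7)/327 = -25/3*1/327 = -25/981 ≈ -0.025484)
(U(g(4), 14) + k)² = (-12*(-3/2) - 25/981)² = (18 - 25/981)² = (17633/981)² = 310922689/962361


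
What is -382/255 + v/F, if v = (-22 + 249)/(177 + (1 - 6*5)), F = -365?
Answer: -827741/551004 ≈ -1.5022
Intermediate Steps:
v = 227/148 (v = 227/(177 + (1 - 30)) = 227/(177 - 29) = 227/148 ≈ 1.5338)
-382/255 + v/F = -382/255 + (227/148)/(-365) = -382*1/255 + (227/148)*(-1/365) = -382/255 - 227/54020 = -827741/551004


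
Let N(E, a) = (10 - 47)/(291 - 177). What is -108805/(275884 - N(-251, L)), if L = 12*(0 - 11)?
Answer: -12403770/31450813 ≈ -0.39439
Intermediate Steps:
L = -132 (L = 12*(-11) = -132)
N(E, a) = -37/114
-108805/(275884 - N(-251, L)) = -108805/(275884 - 1*(-37/114)) = -108805/(275884 + 37/114) = -108805/31450813/114 = -108805*114/31450813 = -12403770/31450813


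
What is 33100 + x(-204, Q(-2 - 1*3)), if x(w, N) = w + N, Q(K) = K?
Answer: 32891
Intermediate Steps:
x(w, N) = N + w
33100 + x(-204, Q(-2 - 1*3)) = 33100 + ((-2 - 1*3) - 204) = 33100 + ((-2 - 3) - 204) = 33100 + (-5 - 204) = 33100 - 209 = 32891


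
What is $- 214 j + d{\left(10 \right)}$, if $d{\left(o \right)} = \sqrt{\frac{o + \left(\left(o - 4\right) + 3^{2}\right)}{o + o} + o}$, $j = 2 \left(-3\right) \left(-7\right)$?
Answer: $-8988 + \frac{3 \sqrt{5}}{2} \approx -8984.6$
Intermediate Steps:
$j = 42$ ($j = \left(-6\right) \left(-7\right) = 42$)
$d{\left(o \right)} = \sqrt{o + \frac{5 + 2 o}{2 o}}$ ($d{\left(o \right)} = \sqrt{\frac{o + \left(\left(-4 + o\right) + 9\right)}{2 o} + o} = \sqrt{\left(o + \left(5 + o\right)\right) \frac{1}{2 o} + o} = \sqrt{\left(5 + 2 o\right) \frac{1}{2 o} + o} = \sqrt{\frac{5 + 2 o}{2 o} + o} = \sqrt{o + \frac{5 + 2 o}{2 o}}$)
$- 214 j + d{\left(10 \right)} = \left(-214\right) 42 + \frac{\sqrt{4 + 4 \cdot 10 + \frac{10}{10}}}{2} = -8988 + \frac{\sqrt{4 + 40 + 10 \cdot \frac{1}{10}}}{2} = -8988 + \frac{\sqrt{4 + 40 + 1}}{2} = -8988 + \frac{\sqrt{45}}{2} = -8988 + \frac{3 \sqrt{5}}{2}$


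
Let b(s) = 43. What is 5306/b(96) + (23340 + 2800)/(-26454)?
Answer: 69620452/568761 ≈ 122.41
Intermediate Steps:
5306/b(96) + (23340 + 2800)/(-26454) = 5306/43 + (23340 + 2800)/(-26454) = 5306*(1/43) + 26140*(-1/26454) = 5306/43 - 13070/13227 = 69620452/568761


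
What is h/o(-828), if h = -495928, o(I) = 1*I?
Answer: 123982/207 ≈ 598.95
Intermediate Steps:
o(I) = I
h/o(-828) = -495928/(-828) = -495928*(-1/828) = 123982/207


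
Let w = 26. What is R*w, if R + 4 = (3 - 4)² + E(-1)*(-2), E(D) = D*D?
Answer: -130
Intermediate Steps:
E(D) = D²
R = -5 (R = -4 + ((3 - 4)² + (-1)²*(-2)) = -4 + ((-1)² + 1*(-2)) = -4 + (1 - 2) = -4 - 1 = -5)
R*w = -5*26 = -130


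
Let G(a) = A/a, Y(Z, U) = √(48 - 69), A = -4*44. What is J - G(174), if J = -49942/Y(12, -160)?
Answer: 88/87 + 49942*I*√21/21 ≈ 1.0115 + 10898.0*I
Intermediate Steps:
A = -176
Y(Z, U) = I*√21 (Y(Z, U) = √(-21) = I*√21)
G(a) = -176/a
J = 49942*I*√21/21 (J = -49942*(-I*√21/21) = -(-49942)*I*√21/21 = 49942*I*√21/21 ≈ 10898.0*I)
J - G(174) = 49942*I*√21/21 - (-176)/174 = 49942*I*√21/21 - 1*(-88/87) = 49942*I*√21/21 + 88/87 = 88/87 + 49942*I*√21/21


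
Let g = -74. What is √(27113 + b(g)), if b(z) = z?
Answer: √27039 ≈ 164.44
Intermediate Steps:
√(27113 + b(g)) = √(27113 - 74) = √27039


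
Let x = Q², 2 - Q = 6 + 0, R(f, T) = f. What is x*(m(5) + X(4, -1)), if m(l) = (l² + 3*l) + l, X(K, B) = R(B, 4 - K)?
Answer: 704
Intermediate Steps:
X(K, B) = B
m(l) = l² + 4*l
Q = -4 (Q = 2 - (6 + 0) = 2 - 1*6 = 2 - 6 = -4)
x = 16 (x = (-4)² = 16)
x*(m(5) + X(4, -1)) = 16*(5*(4 + 5) - 1) = 16*(5*9 - 1) = 16*(45 - 1) = 16*44 = 704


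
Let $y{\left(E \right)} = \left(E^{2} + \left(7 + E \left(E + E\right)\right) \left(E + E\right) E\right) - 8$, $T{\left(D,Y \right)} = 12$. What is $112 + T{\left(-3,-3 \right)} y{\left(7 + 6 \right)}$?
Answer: $1401364$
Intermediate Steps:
$y{\left(E \right)} = -8 + E^{2} + 2 E^{2} \left(7 + 2 E^{2}\right)$ ($y{\left(E \right)} = \left(E^{2} + \left(7 + E 2 E\right) 2 E E\right) - 8 = \left(E^{2} + \left(7 + 2 E^{2}\right) 2 E E\right) - 8 = \left(E^{2} + 2 E \left(7 + 2 E^{2}\right) E\right) - 8 = \left(E^{2} + 2 E^{2} \left(7 + 2 E^{2}\right)\right) - 8 = -8 + E^{2} + 2 E^{2} \left(7 + 2 E^{2}\right)$)
$112 + T{\left(-3,-3 \right)} y{\left(7 + 6 \right)} = 112 + 12 \left(-8 + 4 \left(7 + 6\right)^{4} + 15 \left(7 + 6\right)^{2}\right) = 112 + 12 \left(-8 + 4 \cdot 13^{4} + 15 \cdot 13^{2}\right) = 112 + 12 \left(-8 + 4 \cdot 28561 + 15 \cdot 169\right) = 112 + 12 \left(-8 + 114244 + 2535\right) = 112 + 12 \cdot 116771 = 112 + 1401252 = 1401364$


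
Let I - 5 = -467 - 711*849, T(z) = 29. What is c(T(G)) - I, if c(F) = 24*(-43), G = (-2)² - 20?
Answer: 603069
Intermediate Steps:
G = -16 (G = 4 - 20 = -16)
I = -604101 (I = 5 + (-467 - 711*849) = 5 + (-467 - 603639) = 5 - 604106 = -604101)
c(F) = -1032
c(T(G)) - I = -1032 - 1*(-604101) = -1032 + 604101 = 603069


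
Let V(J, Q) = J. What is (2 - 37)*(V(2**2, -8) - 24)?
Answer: 700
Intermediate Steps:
(2 - 37)*(V(2**2, -8) - 24) = (2 - 37)*(2**2 - 24) = -35*(4 - 24) = -35*(-20) = 700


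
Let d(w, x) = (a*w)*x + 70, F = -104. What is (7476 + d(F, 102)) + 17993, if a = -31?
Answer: 354387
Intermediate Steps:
d(w, x) = 70 - 31*w*x (d(w, x) = (-31*w)*x + 70 = -31*w*x + 70 = 70 - 31*w*x)
(7476 + d(F, 102)) + 17993 = (7476 + (70 - 31*(-104)*102)) + 17993 = (7476 + (70 + 328848)) + 17993 = (7476 + 328918) + 17993 = 336394 + 17993 = 354387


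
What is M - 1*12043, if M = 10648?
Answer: -1395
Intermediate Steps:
M - 1*12043 = 10648 - 1*12043 = 10648 - 12043 = -1395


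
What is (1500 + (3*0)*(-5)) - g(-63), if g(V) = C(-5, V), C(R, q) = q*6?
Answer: 1878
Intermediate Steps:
C(R, q) = 6*q
g(V) = 6*V
(1500 + (3*0)*(-5)) - g(-63) = (1500 + (3*0)*(-5)) - 6*(-63) = (1500 + 0*(-5)) - 1*(-378) = (1500 + 0) + 378 = 1500 + 378 = 1878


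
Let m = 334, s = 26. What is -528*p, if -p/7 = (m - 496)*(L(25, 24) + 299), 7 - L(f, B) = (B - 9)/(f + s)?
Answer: -3111714144/17 ≈ -1.8304e+8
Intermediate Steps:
L(f, B) = 7 - (-9 + B)/(26 + f) (L(f, B) = 7 - (B - 9)/(f + 26) = 7 - (-9 + B)/(26 + f))
p = 5893398/17 (p = -7*(334 - 496)*((191 - 1*24 + 7*25)/(26 + 25) + 299) = -(-1134)*((191 - 24 + 175)/51 + 299) = -(-1134)*((1/51)*342 + 299) = -(-1134)*(114/17 + 299) = -(-1134)*5197/17 = -7*(-841914/17) = 5893398/17 ≈ 3.4667e+5)
-528*p = -528*5893398/17 = -3111714144/17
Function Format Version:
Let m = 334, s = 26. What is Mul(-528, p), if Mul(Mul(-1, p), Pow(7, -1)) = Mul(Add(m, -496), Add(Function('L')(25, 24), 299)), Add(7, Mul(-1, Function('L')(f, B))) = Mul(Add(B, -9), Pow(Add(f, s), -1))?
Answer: Rational(-3111714144, 17) ≈ -1.8304e+8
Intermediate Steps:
Function('L')(f, B) = Add(7, Mul(-1, Pow(Add(26, f), -1), Add(-9, B))) (Function('L')(f, B) = Add(7, Mul(-1, Mul(Add(B, -9), Pow(Add(f, 26), -1)))) = Add(7, Mul(-1, Mul(Add(-9, B), Pow(Add(26, f), -1)))) = Add(7, Mul(-1, Mul(Pow(Add(26, f), -1), Add(-9, B)))) = Add(7, Mul(-1, Pow(Add(26, f), -1), Add(-9, B))))
p = Rational(5893398, 17) (p = Mul(-7, Mul(Add(334, -496), Add(Mul(Pow(Add(26, 25), -1), Add(191, Mul(-1, 24), Mul(7, 25))), 299))) = Mul(-7, Mul(-162, Add(Mul(Pow(51, -1), Add(191, -24, 175)), 299))) = Mul(-7, Mul(-162, Add(Mul(Rational(1, 51), 342), 299))) = Mul(-7, Mul(-162, Add(Rational(114, 17), 299))) = Mul(-7, Mul(-162, Rational(5197, 17))) = Mul(-7, Rational(-841914, 17)) = Rational(5893398, 17) ≈ 3.4667e+5)
Mul(-528, p) = Mul(-528, Rational(5893398, 17)) = Rational(-3111714144, 17)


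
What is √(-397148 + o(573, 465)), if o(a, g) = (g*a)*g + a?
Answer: 5*√4940014 ≈ 11113.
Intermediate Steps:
o(a, g) = a + a*g² (o(a, g) = (a*g)*g + a = a*g² + a = a + a*g²)
√(-397148 + o(573, 465)) = √(-397148 + 573*(1 + 465²)) = √(-397148 + 573*(1 + 216225)) = √(-397148 + 573*216226) = √(-397148 + 123897498) = √123500350 = 5*√4940014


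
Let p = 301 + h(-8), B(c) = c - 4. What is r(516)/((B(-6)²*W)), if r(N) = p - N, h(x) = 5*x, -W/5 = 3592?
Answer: 51/359200 ≈ 0.00014198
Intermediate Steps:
W = -17960 (W = -5*3592 = -17960)
B(c) = -4 + c
p = 261 (p = 301 + 5*(-8) = 301 - 40 = 261)
r(N) = 261 - N
r(516)/((B(-6)²*W)) = (261 - 1*516)/(((-4 - 6)²*(-17960))) = (261 - 516)/(((-10)²*(-17960))) = -255/(100*(-17960)) = -255/(-1796000) = -255*(-1/1796000) = 51/359200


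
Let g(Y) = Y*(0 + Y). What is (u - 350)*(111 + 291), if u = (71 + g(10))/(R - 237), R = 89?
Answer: -10446171/74 ≈ -1.4116e+5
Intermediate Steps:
g(Y) = Y² (g(Y) = Y*Y = Y²)
u = -171/148 (u = (71 + 10²)/(89 - 237) = (71 + 100)/(-148) = 171*(-1/148) = -171/148 ≈ -1.1554)
(u - 350)*(111 + 291) = (-171/148 - 350)*(111 + 291) = -51971/148*402 = -10446171/74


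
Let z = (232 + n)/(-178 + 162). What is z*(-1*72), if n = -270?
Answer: -171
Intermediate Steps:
z = 19/8 (z = (232 - 270)/(-178 + 162) = -38/(-16) = -38*(-1/16) = 19/8 ≈ 2.3750)
z*(-1*72) = 19*(-1*72)/8 = (19/8)*(-72) = -171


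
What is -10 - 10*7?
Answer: -80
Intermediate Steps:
-10 - 10*7 = -10 - 70 = -80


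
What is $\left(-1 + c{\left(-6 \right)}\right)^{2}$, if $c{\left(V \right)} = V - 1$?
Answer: $64$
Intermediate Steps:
$c{\left(V \right)} = -1 + V$ ($c{\left(V \right)} = V - 1 = -1 + V$)
$\left(-1 + c{\left(-6 \right)}\right)^{2} = \left(-1 - 7\right)^{2} = \left(-8\right)^{2} = 64$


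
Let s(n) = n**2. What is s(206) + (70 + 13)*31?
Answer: 45009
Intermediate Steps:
s(206) + (70 + 13)*31 = 206**2 + (70 + 13)*31 = 42436 + 83*31 = 42436 + 2573 = 45009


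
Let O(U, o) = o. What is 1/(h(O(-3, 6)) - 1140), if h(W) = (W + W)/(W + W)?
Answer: -1/1139 ≈ -0.00087796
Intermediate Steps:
h(W) = 1 (h(W) = (2*W)/((2*W)) = (2*W)*(1/(2*W)) = 1)
1/(h(O(-3, 6)) - 1140) = 1/(1 - 1140) = 1/(-1139) = -1/1139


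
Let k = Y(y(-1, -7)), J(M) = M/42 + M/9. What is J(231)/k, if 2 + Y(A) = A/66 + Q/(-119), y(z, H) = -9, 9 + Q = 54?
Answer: -244783/19749 ≈ -12.395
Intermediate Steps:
Q = 45 (Q = -9 + 54 = 45)
Y(A) = -283/119 + A/66 (Y(A) = -2 + (A/66 + 45/(-119)) = -2 + (A*(1/66) + 45*(-1/119)) = -2 + (A/66 - 45/119) = -2 + (-45/119 + A/66) = -283/119 + A/66)
J(M) = 17*M/126 (J(M) = M*(1/42) + M*(⅑) = M/42 + M/9 = 17*M/126)
k = -6583/2618 (k = -283/119 + (1/66)*(-9) = -283/119 - 3/22 = -6583/2618 ≈ -2.5145)
J(231)/k = ((17/126)*231)/(-6583/2618) = (187/6)*(-2618/6583) = -244783/19749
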